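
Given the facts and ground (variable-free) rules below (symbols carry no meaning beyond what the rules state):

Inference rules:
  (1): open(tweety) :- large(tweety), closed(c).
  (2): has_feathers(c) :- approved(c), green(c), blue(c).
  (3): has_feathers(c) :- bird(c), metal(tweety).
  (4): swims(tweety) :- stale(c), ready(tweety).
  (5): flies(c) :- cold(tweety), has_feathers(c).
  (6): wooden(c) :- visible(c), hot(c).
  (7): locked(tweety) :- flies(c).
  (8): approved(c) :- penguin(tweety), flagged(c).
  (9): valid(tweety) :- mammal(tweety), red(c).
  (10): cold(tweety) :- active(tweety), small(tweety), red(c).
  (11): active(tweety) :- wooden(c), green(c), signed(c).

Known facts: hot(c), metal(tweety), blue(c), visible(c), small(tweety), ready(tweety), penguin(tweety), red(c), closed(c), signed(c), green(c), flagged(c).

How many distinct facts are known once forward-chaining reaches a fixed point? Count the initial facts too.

Round 1 fires (6), (8), giving wooden(c), approved(c).
Round 2 fires (2), (11), giving has_feathers(c), active(tweety).
Round 3 fires (10), giving cold(tweety).
Round 4 fires (5), giving flies(c).
Round 5 fires (7), giving locked(tweety).
Closure: {active(tweety), approved(c), blue(c), closed(c), cold(tweety), flagged(c), flies(c), green(c), has_feathers(c), hot(c), locked(tweety), metal(tweety), penguin(tweety), ready(tweety), red(c), signed(c), small(tweety), visible(c), wooden(c)} — 19 facts.

19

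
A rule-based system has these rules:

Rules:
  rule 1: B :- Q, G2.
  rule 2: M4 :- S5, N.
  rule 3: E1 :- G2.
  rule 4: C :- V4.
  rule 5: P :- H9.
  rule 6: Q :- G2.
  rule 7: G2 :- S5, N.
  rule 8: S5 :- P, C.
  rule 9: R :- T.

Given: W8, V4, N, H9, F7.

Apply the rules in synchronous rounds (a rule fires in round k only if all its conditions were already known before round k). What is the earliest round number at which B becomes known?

[1] rule 4 [C :- V4.]; rule 5 [P :- H9.]. ⇒ new: C, P.
[2] rule 8 [S5 :- P, C.]. ⇒ new: S5.
[3] rule 2 [M4 :- S5, N.]; rule 7 [G2 :- S5, N.]. ⇒ new: M4, G2.
[4] rule 3 [E1 :- G2.]; rule 6 [Q :- G2.]. ⇒ new: E1, Q.
[5] rule 1 [B :- Q, G2.]. ⇒ new: B.
B first appears in round 5.

5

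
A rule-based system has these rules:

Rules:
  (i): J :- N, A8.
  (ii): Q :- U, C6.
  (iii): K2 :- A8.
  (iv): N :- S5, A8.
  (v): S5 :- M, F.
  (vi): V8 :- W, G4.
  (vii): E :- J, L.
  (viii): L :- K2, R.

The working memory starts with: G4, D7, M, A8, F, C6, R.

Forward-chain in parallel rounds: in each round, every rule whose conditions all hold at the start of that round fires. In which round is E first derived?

4

Round 1: (iii) [K2 :- A8.]; (v) [S5 :- M, F.]. Adds K2, S5.
Round 2: (iv) [N :- S5, A8.]; (viii) [L :- K2, R.]. Adds N, L.
Round 3: (i) [J :- N, A8.]. Adds J.
Round 4: (vii) [E :- J, L.]. Adds E.
E first appears in round 4.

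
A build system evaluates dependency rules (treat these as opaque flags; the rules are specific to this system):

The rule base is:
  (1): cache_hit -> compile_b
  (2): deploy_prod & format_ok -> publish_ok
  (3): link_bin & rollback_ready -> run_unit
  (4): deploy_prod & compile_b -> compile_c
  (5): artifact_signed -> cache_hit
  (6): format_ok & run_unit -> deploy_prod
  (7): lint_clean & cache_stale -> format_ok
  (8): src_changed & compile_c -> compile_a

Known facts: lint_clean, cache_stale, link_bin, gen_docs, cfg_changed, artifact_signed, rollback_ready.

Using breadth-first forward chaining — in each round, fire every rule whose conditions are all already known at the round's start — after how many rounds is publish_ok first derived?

3

Round 1: (3) [link_bin & rollback_ready -> run_unit]; (5) [artifact_signed -> cache_hit]; (7) [lint_clean & cache_stale -> format_ok]. Adds run_unit, cache_hit, format_ok.
Round 2: (1) [cache_hit -> compile_b]; (6) [format_ok & run_unit -> deploy_prod]. Adds compile_b, deploy_prod.
Round 3: (2) [deploy_prod & format_ok -> publish_ok]; (4) [deploy_prod & compile_b -> compile_c]. Adds publish_ok, compile_c.
publish_ok first appears in round 3.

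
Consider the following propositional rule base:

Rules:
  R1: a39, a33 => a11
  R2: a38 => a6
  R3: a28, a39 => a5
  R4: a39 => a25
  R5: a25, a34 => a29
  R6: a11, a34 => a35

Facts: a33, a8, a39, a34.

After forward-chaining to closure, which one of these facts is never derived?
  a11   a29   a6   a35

a6

Round 1 — R1, R4, derive a11, a25.
Round 2 — R5, R6, derive a29, a35.
Derived: a11 (round 1), a29 (round 2), a35 (round 2). a6 never appears in any round.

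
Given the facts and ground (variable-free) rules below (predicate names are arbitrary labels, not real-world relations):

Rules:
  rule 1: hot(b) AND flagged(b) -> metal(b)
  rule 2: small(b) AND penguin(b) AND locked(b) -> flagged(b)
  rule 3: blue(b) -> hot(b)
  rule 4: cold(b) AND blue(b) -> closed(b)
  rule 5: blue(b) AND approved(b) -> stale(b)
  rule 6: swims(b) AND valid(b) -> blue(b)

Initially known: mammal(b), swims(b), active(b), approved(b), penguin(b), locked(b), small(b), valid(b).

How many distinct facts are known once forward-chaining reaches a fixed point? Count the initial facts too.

[1] rule 2 [small(b) AND penguin(b) AND locked(b) -> flagged(b)]; rule 6 [swims(b) AND valid(b) -> blue(b)]. ⇒ new: flagged(b), blue(b).
[2] rule 3 [blue(b) -> hot(b)]; rule 5 [blue(b) AND approved(b) -> stale(b)]. ⇒ new: hot(b), stale(b).
[3] rule 1 [hot(b) AND flagged(b) -> metal(b)]. ⇒ new: metal(b).
Closure: {active(b), approved(b), blue(b), flagged(b), hot(b), locked(b), mammal(b), metal(b), penguin(b), small(b), stale(b), swims(b), valid(b)} — 13 facts.

13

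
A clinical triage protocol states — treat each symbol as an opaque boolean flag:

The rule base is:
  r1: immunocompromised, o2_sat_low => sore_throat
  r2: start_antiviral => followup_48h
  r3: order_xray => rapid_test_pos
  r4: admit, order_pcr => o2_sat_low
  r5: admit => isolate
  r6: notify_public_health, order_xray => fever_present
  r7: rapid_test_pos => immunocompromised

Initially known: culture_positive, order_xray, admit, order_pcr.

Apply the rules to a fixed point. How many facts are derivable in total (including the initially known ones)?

[1] r3 [order_xray => rapid_test_pos]; r4 [admit, order_pcr => o2_sat_low]; r5 [admit => isolate]. ⇒ new: rapid_test_pos, o2_sat_low, isolate.
[2] r7 [rapid_test_pos => immunocompromised]. ⇒ new: immunocompromised.
[3] r1 [immunocompromised, o2_sat_low => sore_throat]. ⇒ new: sore_throat.
Closure: {admit, culture_positive, immunocompromised, isolate, o2_sat_low, order_pcr, order_xray, rapid_test_pos, sore_throat} — 9 facts.

9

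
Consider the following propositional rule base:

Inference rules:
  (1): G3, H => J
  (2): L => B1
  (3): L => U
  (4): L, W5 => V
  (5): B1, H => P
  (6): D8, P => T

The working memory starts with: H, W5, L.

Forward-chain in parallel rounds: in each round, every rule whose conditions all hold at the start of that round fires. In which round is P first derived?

Round 1 — (2), (3), (4), derive B1, U, V.
Round 2 — (5), derive P.
P first appears in round 2.

2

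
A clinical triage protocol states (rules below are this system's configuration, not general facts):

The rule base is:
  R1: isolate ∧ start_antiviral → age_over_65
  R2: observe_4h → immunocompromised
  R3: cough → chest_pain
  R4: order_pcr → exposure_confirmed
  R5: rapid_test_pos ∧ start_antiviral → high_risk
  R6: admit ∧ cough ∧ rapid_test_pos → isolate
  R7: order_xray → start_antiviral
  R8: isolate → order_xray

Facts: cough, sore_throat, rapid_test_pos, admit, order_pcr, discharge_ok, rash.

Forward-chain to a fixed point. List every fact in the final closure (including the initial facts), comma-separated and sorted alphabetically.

admit, age_over_65, chest_pain, cough, discharge_ok, exposure_confirmed, high_risk, isolate, order_pcr, order_xray, rapid_test_pos, rash, sore_throat, start_antiviral

[1] R3 [cough → chest_pain]; R4 [order_pcr → exposure_confirmed]; R6 [admit ∧ cough ∧ rapid_test_pos → isolate]. ⇒ new: chest_pain, exposure_confirmed, isolate.
[2] R8 [isolate → order_xray]. ⇒ new: order_xray.
[3] R7 [order_xray → start_antiviral]. ⇒ new: start_antiviral.
[4] R1 [isolate ∧ start_antiviral → age_over_65]; R5 [rapid_test_pos ∧ start_antiviral → high_risk]. ⇒ new: age_over_65, high_risk.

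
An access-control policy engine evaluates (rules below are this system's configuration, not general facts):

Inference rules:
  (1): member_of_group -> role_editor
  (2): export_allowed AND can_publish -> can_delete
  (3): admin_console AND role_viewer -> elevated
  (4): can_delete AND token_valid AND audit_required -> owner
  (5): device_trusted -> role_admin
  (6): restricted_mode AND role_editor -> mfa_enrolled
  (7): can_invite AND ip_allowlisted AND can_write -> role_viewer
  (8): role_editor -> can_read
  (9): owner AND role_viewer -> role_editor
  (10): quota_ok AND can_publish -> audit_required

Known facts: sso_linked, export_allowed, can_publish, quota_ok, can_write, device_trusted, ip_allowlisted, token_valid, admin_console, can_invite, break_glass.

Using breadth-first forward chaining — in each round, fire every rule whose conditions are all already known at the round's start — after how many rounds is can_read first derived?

Round 1 — (2), (5), (7), (10), derive can_delete, role_admin, role_viewer, audit_required.
Round 2 — (3), (4), derive elevated, owner.
Round 3 — (9), derive role_editor.
Round 4 — (8), derive can_read.
can_read first appears in round 4.

4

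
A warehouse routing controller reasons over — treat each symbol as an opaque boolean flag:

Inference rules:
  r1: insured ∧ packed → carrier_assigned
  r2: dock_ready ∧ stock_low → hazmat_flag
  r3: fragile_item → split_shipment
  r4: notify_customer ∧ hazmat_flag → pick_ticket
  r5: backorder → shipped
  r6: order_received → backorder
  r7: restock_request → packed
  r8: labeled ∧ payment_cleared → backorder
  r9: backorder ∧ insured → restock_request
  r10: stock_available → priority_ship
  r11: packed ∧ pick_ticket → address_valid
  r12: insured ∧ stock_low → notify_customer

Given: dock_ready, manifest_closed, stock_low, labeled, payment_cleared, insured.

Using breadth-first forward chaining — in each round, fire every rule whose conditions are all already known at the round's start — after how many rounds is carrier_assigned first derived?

4

Round 1: r2 [dock_ready ∧ stock_low → hazmat_flag]; r8 [labeled ∧ payment_cleared → backorder]; r12 [insured ∧ stock_low → notify_customer]. New: hazmat_flag, backorder, notify_customer.
Round 2: r4 [notify_customer ∧ hazmat_flag → pick_ticket]; r5 [backorder → shipped]; r9 [backorder ∧ insured → restock_request]. New: pick_ticket, shipped, restock_request.
Round 3: r7 [restock_request → packed]. New: packed.
Round 4: r1 [insured ∧ packed → carrier_assigned]; r11 [packed ∧ pick_ticket → address_valid]. New: carrier_assigned, address_valid.
carrier_assigned first appears in round 4.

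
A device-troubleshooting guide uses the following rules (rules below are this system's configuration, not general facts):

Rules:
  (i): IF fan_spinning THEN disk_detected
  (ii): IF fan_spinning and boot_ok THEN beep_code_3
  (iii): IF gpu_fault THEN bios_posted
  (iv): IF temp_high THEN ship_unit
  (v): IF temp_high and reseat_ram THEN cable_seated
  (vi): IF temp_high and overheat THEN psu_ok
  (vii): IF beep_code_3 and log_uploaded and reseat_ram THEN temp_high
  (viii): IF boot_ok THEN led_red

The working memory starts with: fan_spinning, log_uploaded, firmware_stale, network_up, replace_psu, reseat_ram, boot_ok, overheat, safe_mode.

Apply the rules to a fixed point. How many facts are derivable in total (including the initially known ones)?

16

[1] (i) [IF fan_spinning THEN disk_detected]; (ii) [IF fan_spinning and boot_ok THEN beep_code_3]; (viii) [IF boot_ok THEN led_red]. ⇒ new: disk_detected, beep_code_3, led_red.
[2] (vii) [IF beep_code_3 and log_uploaded and reseat_ram THEN temp_high]. ⇒ new: temp_high.
[3] (iv) [IF temp_high THEN ship_unit]; (v) [IF temp_high and reseat_ram THEN cable_seated]; (vi) [IF temp_high and overheat THEN psu_ok]. ⇒ new: ship_unit, cable_seated, psu_ok.
Closure: {beep_code_3, boot_ok, cable_seated, disk_detected, fan_spinning, firmware_stale, led_red, log_uploaded, network_up, overheat, psu_ok, replace_psu, reseat_ram, safe_mode, ship_unit, temp_high} — 16 facts.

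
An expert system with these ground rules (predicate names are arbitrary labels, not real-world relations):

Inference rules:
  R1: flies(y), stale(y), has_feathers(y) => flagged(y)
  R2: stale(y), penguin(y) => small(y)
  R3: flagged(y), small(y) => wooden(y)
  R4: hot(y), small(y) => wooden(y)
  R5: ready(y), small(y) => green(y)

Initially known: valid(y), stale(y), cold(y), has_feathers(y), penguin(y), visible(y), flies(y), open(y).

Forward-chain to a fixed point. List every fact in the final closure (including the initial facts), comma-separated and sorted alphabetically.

cold(y), flagged(y), flies(y), has_feathers(y), open(y), penguin(y), small(y), stale(y), valid(y), visible(y), wooden(y)

Round 1 — R1, R2, derive flagged(y), small(y).
Round 2 — R3, derive wooden(y).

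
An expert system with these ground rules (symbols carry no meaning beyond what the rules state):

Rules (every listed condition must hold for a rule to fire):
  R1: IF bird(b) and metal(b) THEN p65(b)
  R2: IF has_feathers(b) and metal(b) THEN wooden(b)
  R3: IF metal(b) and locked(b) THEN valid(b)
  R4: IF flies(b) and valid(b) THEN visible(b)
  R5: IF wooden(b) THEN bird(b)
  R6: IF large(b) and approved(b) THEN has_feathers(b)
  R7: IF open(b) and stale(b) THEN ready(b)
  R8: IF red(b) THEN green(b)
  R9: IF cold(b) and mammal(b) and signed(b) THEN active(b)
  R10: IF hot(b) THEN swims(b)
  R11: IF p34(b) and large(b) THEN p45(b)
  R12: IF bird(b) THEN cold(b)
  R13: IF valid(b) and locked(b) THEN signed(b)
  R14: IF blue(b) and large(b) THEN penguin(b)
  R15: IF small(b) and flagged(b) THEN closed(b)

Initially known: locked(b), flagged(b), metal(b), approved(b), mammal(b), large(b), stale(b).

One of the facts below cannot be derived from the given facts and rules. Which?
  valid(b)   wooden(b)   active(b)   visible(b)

Round 1: R3 [IF metal(b) and locked(b) THEN valid(b)]; R6 [IF large(b) and approved(b) THEN has_feathers(b)]. New: valid(b), has_feathers(b).
Round 2: R2 [IF has_feathers(b) and metal(b) THEN wooden(b)]; R13 [IF valid(b) and locked(b) THEN signed(b)]. New: wooden(b), signed(b).
Round 3: R5 [IF wooden(b) THEN bird(b)]. New: bird(b).
Round 4: R1 [IF bird(b) and metal(b) THEN p65(b)]; R12 [IF bird(b) THEN cold(b)]. New: p65(b), cold(b).
Round 5: R9 [IF cold(b) and mammal(b) and signed(b) THEN active(b)]. New: active(b).
Derived: valid(b) (round 1), wooden(b) (round 2), active(b) (round 5). visible(b) never appears in any round.

visible(b)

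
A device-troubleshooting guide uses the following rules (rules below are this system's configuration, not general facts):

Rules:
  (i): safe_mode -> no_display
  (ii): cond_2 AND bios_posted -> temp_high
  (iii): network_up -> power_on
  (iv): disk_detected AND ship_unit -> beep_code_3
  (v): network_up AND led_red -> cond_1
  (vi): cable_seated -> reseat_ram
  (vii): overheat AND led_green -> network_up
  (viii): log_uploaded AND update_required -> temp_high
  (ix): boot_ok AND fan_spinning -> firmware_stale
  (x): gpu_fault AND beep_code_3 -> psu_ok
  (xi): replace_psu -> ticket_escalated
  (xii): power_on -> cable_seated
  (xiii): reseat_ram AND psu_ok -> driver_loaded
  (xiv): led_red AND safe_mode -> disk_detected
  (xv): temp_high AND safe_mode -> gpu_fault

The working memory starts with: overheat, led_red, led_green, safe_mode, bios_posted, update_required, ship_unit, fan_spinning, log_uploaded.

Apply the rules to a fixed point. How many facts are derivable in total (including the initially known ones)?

21

Round 1: (i) [safe_mode -> no_display]; (vii) [overheat AND led_green -> network_up]; (viii) [log_uploaded AND update_required -> temp_high]; (xiv) [led_red AND safe_mode -> disk_detected]. Adds no_display, network_up, temp_high, disk_detected.
Round 2: (iii) [network_up -> power_on]; (iv) [disk_detected AND ship_unit -> beep_code_3]; (v) [network_up AND led_red -> cond_1]; (xv) [temp_high AND safe_mode -> gpu_fault]. Adds power_on, beep_code_3, cond_1, gpu_fault.
Round 3: (x) [gpu_fault AND beep_code_3 -> psu_ok]; (xii) [power_on -> cable_seated]. Adds psu_ok, cable_seated.
Round 4: (vi) [cable_seated -> reseat_ram]. Adds reseat_ram.
Round 5: (xiii) [reseat_ram AND psu_ok -> driver_loaded]. Adds driver_loaded.
Closure: {beep_code_3, bios_posted, cable_seated, cond_1, disk_detected, driver_loaded, fan_spinning, gpu_fault, led_green, led_red, log_uploaded, network_up, no_display, overheat, power_on, psu_ok, reseat_ram, safe_mode, ship_unit, temp_high, update_required} — 21 facts.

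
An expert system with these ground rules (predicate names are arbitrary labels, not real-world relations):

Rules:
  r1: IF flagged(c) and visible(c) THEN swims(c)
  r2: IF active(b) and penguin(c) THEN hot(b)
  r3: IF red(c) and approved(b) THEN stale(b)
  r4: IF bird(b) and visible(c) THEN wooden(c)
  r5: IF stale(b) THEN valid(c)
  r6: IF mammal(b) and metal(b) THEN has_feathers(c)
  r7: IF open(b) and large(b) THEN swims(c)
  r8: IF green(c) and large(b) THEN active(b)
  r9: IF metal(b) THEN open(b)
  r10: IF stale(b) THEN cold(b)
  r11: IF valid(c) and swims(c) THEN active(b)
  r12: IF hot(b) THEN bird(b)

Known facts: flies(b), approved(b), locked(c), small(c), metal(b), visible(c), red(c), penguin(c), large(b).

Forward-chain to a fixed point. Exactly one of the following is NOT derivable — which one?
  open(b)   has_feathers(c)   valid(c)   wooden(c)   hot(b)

Round 1 fires r3, r9, giving stale(b), open(b).
Round 2 fires r5, r7, r10, giving valid(c), swims(c), cold(b).
Round 3 fires r11, giving active(b).
Round 4 fires r2, giving hot(b).
Round 5 fires r12, giving bird(b).
Round 6 fires r4, giving wooden(c).
Derived: wooden(c) (round 6), valid(c) (round 2), open(b) (round 1), hot(b) (round 4). has_feathers(c) never appears in any round.

has_feathers(c)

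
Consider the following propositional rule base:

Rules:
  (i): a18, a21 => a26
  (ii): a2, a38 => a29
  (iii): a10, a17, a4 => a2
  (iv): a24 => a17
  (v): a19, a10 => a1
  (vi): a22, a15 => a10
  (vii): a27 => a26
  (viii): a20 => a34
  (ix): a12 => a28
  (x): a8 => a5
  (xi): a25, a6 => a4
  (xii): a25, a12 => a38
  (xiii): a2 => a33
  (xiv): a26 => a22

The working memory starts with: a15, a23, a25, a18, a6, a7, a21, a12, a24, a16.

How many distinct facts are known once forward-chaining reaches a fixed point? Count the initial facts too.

20

Round 1: (i) [a18, a21 => a26]; (iv) [a24 => a17]; (ix) [a12 => a28]; (xi) [a25, a6 => a4]; (xii) [a25, a12 => a38]. New: a26, a17, a28, a4, a38.
Round 2: (xiv) [a26 => a22]. New: a22.
Round 3: (vi) [a22, a15 => a10]. New: a10.
Round 4: (iii) [a10, a17, a4 => a2]. New: a2.
Round 5: (ii) [a2, a38 => a29]; (xiii) [a2 => a33]. New: a29, a33.
Closure: {a10, a12, a15, a16, a17, a18, a2, a21, a22, a23, a24, a25, a26, a28, a29, a33, a38, a4, a6, a7} — 20 facts.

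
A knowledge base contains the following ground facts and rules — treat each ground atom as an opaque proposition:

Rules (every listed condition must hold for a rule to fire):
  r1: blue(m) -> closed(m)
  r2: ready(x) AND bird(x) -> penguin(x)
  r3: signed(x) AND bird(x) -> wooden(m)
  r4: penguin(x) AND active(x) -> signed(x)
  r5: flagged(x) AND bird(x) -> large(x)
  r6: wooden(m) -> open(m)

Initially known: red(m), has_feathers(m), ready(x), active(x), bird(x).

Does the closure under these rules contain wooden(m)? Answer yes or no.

yes

Round 1 fires r2, giving penguin(x).
Round 2 fires r4, giving signed(x).
Round 3 fires r3, giving wooden(m).
Round 4 fires r6, giving open(m).
wooden(m) appears in round 3, so it is derivable.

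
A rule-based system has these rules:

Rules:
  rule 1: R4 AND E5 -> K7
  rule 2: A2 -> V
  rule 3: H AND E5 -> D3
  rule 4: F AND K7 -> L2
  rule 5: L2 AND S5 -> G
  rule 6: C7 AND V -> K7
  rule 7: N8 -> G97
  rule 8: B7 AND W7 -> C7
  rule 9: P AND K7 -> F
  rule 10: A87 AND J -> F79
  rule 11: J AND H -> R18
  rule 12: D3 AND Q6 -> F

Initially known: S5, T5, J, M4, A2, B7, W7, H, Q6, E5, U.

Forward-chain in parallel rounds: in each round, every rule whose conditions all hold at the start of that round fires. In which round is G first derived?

Round 1: rule 2 [A2 -> V]; rule 3 [H AND E5 -> D3]; rule 8 [B7 AND W7 -> C7]; rule 11 [J AND H -> R18]. Adds V, D3, C7, R18.
Round 2: rule 6 [C7 AND V -> K7]; rule 12 [D3 AND Q6 -> F]. Adds K7, F.
Round 3: rule 4 [F AND K7 -> L2]. Adds L2.
Round 4: rule 5 [L2 AND S5 -> G]. Adds G.
G first appears in round 4.

4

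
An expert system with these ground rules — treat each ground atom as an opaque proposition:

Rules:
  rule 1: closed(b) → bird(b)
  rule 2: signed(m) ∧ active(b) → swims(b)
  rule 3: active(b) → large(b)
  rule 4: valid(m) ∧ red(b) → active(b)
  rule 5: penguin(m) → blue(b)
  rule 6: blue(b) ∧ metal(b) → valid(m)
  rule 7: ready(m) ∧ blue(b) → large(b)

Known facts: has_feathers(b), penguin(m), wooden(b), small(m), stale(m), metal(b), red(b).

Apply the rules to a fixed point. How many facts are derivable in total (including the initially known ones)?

11

Round 1 — rule 5, derive blue(b).
Round 2 — rule 6, derive valid(m).
Round 3 — rule 4, derive active(b).
Round 4 — rule 3, derive large(b).
Closure: {active(b), blue(b), has_feathers(b), large(b), metal(b), penguin(m), red(b), small(m), stale(m), valid(m), wooden(b)} — 11 facts.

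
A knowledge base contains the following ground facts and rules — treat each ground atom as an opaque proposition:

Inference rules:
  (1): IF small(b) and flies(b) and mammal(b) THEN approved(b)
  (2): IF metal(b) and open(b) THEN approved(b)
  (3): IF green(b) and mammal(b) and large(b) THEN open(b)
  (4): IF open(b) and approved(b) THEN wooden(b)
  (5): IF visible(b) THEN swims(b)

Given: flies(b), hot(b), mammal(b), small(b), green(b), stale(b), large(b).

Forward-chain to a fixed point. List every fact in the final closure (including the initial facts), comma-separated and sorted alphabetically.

approved(b), flies(b), green(b), hot(b), large(b), mammal(b), open(b), small(b), stale(b), wooden(b)

[1] (1) [IF small(b) and flies(b) and mammal(b) THEN approved(b)]; (3) [IF green(b) and mammal(b) and large(b) THEN open(b)]. ⇒ new: approved(b), open(b).
[2] (4) [IF open(b) and approved(b) THEN wooden(b)]. ⇒ new: wooden(b).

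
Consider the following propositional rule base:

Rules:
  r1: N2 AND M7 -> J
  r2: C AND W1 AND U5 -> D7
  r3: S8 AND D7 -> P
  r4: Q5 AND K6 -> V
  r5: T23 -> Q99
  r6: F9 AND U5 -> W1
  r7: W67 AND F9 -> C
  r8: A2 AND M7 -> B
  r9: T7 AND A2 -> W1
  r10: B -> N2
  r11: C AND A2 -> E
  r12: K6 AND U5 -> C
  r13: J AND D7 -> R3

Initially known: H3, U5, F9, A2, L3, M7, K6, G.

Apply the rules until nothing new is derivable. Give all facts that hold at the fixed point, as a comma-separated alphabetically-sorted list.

A2, B, C, D7, E, F9, G, H3, J, K6, L3, M7, N2, R3, U5, W1

Round 1: r6 [F9 AND U5 -> W1]; r8 [A2 AND M7 -> B]; r12 [K6 AND U5 -> C]. Adds W1, B, C.
Round 2: r2 [C AND W1 AND U5 -> D7]; r10 [B -> N2]; r11 [C AND A2 -> E]. Adds D7, N2, E.
Round 3: r1 [N2 AND M7 -> J]. Adds J.
Round 4: r13 [J AND D7 -> R3]. Adds R3.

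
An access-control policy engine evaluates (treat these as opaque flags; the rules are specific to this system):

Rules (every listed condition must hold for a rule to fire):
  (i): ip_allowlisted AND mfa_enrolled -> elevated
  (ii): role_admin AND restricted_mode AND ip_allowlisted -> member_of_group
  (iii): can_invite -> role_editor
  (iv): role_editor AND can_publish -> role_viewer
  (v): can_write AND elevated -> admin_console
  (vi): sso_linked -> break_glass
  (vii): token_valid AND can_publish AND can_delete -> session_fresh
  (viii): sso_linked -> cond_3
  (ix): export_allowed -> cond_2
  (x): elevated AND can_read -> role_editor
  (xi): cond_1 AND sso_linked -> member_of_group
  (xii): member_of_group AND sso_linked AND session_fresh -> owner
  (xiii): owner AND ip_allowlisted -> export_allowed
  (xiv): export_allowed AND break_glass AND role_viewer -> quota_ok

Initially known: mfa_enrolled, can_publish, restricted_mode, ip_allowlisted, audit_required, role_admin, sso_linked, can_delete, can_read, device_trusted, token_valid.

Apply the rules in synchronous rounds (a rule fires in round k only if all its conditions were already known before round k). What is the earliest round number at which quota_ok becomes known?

4

Round 1 — (i), (ii), (vi), (vii), (viii), derive elevated, member_of_group, break_glass, session_fresh, cond_3.
Round 2 — (x), (xii), derive role_editor, owner.
Round 3 — (iv), (xiii), derive role_viewer, export_allowed.
Round 4 — (ix), (xiv), derive cond_2, quota_ok.
quota_ok first appears in round 4.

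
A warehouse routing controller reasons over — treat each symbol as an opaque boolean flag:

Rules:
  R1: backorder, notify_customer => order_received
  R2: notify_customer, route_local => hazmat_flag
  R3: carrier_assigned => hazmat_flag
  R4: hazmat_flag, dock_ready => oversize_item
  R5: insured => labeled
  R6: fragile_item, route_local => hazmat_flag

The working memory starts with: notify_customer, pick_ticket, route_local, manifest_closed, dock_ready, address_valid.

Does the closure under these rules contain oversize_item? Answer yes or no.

yes

Round 1 fires R2, giving hazmat_flag.
Round 2 fires R4, giving oversize_item.
oversize_item appears in round 2, so it is derivable.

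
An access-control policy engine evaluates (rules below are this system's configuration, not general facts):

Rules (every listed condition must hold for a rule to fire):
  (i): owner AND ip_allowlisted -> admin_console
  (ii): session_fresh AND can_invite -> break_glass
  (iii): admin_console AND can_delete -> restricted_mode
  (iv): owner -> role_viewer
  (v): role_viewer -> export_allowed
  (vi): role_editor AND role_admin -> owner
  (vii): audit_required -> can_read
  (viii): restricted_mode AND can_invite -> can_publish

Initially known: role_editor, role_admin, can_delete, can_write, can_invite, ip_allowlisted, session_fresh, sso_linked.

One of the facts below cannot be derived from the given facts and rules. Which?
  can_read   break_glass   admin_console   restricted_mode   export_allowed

can_read

[1] (ii) [session_fresh AND can_invite -> break_glass]; (vi) [role_editor AND role_admin -> owner]. ⇒ new: break_glass, owner.
[2] (i) [owner AND ip_allowlisted -> admin_console]; (iv) [owner -> role_viewer]. ⇒ new: admin_console, role_viewer.
[3] (iii) [admin_console AND can_delete -> restricted_mode]; (v) [role_viewer -> export_allowed]. ⇒ new: restricted_mode, export_allowed.
[4] (viii) [restricted_mode AND can_invite -> can_publish]. ⇒ new: can_publish.
Derived: admin_console (round 2), restricted_mode (round 3), break_glass (round 1), export_allowed (round 3). can_read never appears in any round.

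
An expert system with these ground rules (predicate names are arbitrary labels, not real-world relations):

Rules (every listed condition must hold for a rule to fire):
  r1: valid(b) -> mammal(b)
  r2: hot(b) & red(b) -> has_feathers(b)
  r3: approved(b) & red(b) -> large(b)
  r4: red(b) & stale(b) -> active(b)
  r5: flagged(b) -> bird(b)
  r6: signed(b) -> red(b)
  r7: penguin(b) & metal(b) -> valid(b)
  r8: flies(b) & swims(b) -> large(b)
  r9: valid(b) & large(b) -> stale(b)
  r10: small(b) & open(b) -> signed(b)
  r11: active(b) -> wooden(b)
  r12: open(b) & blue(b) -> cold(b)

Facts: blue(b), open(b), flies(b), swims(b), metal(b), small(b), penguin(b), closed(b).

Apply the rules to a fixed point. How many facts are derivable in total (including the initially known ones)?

Round 1 — r7, r8, r10, r12, derive valid(b), large(b), signed(b), cold(b).
Round 2 — r1, r6, r9, derive mammal(b), red(b), stale(b).
Round 3 — r4, derive active(b).
Round 4 — r11, derive wooden(b).
Closure: {active(b), blue(b), closed(b), cold(b), flies(b), large(b), mammal(b), metal(b), open(b), penguin(b), red(b), signed(b), small(b), stale(b), swims(b), valid(b), wooden(b)} — 17 facts.

17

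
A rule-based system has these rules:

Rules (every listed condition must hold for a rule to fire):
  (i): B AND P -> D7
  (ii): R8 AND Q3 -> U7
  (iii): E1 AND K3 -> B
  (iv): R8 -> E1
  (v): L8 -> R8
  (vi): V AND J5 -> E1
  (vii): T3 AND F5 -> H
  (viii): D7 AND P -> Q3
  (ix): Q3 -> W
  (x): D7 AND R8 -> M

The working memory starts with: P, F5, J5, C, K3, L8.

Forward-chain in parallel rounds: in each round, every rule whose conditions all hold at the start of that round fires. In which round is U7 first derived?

Round 1 — (v), derive R8.
Round 2 — (iv), derive E1.
Round 3 — (iii), derive B.
Round 4 — (i), derive D7.
Round 5 — (viii), (x), derive Q3, M.
Round 6 — (ii), (ix), derive U7, W.
U7 first appears in round 6.

6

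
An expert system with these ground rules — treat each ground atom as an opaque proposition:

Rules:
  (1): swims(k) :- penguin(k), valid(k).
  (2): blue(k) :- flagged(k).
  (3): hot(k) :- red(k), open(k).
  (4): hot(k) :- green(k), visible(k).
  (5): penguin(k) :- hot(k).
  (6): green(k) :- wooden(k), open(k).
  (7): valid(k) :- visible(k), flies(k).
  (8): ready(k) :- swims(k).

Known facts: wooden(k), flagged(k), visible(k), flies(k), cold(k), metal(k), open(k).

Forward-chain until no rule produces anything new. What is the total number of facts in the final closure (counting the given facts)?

14

Round 1: (2) [blue(k) :- flagged(k).]; (6) [green(k) :- wooden(k), open(k).]; (7) [valid(k) :- visible(k), flies(k).]. Adds blue(k), green(k), valid(k).
Round 2: (4) [hot(k) :- green(k), visible(k).]. Adds hot(k).
Round 3: (5) [penguin(k) :- hot(k).]. Adds penguin(k).
Round 4: (1) [swims(k) :- penguin(k), valid(k).]. Adds swims(k).
Round 5: (8) [ready(k) :- swims(k).]. Adds ready(k).
Closure: {blue(k), cold(k), flagged(k), flies(k), green(k), hot(k), metal(k), open(k), penguin(k), ready(k), swims(k), valid(k), visible(k), wooden(k)} — 14 facts.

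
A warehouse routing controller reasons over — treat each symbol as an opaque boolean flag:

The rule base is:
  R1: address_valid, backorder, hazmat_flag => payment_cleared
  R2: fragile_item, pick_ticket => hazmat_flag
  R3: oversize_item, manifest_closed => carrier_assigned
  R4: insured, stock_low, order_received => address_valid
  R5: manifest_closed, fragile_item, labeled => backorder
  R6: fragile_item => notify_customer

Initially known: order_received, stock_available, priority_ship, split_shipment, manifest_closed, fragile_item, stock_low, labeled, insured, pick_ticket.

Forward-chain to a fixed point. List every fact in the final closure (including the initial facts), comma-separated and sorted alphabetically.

Round 1: R2 [fragile_item, pick_ticket => hazmat_flag]; R4 [insured, stock_low, order_received => address_valid]; R5 [manifest_closed, fragile_item, labeled => backorder]; R6 [fragile_item => notify_customer]. Adds hazmat_flag, address_valid, backorder, notify_customer.
Round 2: R1 [address_valid, backorder, hazmat_flag => payment_cleared]. Adds payment_cleared.

address_valid, backorder, fragile_item, hazmat_flag, insured, labeled, manifest_closed, notify_customer, order_received, payment_cleared, pick_ticket, priority_ship, split_shipment, stock_available, stock_low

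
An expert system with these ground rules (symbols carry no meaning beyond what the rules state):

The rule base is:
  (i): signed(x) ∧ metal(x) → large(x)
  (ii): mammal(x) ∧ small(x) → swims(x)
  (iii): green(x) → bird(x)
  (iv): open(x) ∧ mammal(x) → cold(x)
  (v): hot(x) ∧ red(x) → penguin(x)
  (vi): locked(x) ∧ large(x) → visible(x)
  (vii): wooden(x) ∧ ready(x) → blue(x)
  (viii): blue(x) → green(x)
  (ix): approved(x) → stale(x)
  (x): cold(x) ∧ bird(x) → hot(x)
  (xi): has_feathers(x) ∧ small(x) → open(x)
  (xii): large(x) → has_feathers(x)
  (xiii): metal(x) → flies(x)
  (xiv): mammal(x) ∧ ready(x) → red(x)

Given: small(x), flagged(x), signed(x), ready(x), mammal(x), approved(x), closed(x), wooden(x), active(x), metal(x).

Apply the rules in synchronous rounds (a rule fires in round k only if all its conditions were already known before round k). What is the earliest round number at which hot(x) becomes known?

5

Round 1 fires (i), (ii), (vii), (ix), (xiii), (xiv), giving large(x), swims(x), blue(x), stale(x), flies(x), red(x).
Round 2 fires (viii), (xii), giving green(x), has_feathers(x).
Round 3 fires (iii), (xi), giving bird(x), open(x).
Round 4 fires (iv), giving cold(x).
Round 5 fires (x), giving hot(x).
hot(x) first appears in round 5.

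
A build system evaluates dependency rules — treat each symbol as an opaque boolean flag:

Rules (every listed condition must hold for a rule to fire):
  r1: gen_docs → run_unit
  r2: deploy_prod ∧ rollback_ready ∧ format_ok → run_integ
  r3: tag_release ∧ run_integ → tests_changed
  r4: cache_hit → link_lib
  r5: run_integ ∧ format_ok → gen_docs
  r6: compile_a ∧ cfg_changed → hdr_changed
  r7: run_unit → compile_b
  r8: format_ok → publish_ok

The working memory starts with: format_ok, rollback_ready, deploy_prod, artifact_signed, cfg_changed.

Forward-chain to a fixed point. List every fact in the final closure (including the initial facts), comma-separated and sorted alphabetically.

artifact_signed, cfg_changed, compile_b, deploy_prod, format_ok, gen_docs, publish_ok, rollback_ready, run_integ, run_unit

Round 1: r2 [deploy_prod ∧ rollback_ready ∧ format_ok → run_integ]; r8 [format_ok → publish_ok]. New: run_integ, publish_ok.
Round 2: r5 [run_integ ∧ format_ok → gen_docs]. New: gen_docs.
Round 3: r1 [gen_docs → run_unit]. New: run_unit.
Round 4: r7 [run_unit → compile_b]. New: compile_b.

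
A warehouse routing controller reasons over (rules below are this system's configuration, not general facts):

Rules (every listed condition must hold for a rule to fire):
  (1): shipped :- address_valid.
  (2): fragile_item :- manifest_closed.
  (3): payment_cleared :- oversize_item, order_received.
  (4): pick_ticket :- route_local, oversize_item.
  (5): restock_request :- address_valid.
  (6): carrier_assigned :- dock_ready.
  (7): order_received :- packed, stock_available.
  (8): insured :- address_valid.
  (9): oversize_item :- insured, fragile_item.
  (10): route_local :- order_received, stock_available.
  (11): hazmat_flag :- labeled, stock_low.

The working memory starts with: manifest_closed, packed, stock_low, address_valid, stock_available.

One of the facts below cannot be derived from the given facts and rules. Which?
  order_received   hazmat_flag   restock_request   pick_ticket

Round 1 fires (1), (2), (5), (7), (8), giving shipped, fragile_item, restock_request, order_received, insured.
Round 2 fires (9), (10), giving oversize_item, route_local.
Round 3 fires (3), (4), giving payment_cleared, pick_ticket.
Derived: order_received (round 1), restock_request (round 1), pick_ticket (round 3). hazmat_flag never appears in any round.

hazmat_flag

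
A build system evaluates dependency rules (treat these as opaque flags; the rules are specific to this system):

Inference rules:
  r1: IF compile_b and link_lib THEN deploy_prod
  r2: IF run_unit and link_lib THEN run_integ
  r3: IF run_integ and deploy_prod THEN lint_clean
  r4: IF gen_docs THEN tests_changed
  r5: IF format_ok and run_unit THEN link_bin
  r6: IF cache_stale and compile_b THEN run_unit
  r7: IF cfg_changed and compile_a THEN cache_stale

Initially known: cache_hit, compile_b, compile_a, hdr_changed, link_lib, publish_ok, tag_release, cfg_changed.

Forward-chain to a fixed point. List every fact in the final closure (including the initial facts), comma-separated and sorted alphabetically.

Round 1 — r1, r7, derive deploy_prod, cache_stale.
Round 2 — r6, derive run_unit.
Round 3 — r2, derive run_integ.
Round 4 — r3, derive lint_clean.

cache_hit, cache_stale, cfg_changed, compile_a, compile_b, deploy_prod, hdr_changed, link_lib, lint_clean, publish_ok, run_integ, run_unit, tag_release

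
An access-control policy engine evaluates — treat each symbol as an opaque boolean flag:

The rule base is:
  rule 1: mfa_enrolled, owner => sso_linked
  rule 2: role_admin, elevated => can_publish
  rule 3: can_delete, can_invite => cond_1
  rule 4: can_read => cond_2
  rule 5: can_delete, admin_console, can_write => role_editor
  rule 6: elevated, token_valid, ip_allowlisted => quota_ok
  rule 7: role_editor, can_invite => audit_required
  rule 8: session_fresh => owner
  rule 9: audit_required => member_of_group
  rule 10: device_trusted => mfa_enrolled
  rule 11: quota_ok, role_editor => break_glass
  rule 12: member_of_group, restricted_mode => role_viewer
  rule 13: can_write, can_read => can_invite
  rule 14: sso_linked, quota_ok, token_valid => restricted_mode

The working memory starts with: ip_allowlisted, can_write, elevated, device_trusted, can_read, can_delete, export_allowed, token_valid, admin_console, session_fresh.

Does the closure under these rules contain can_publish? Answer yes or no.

Round 1: rule 4 [can_read => cond_2]; rule 5 [can_delete, admin_console, can_write => role_editor]; rule 6 [elevated, token_valid, ip_allowlisted => quota_ok]; rule 8 [session_fresh => owner]; rule 10 [device_trusted => mfa_enrolled]; rule 13 [can_write, can_read => can_invite]. New: cond_2, role_editor, quota_ok, owner, mfa_enrolled, can_invite.
Round 2: rule 1 [mfa_enrolled, owner => sso_linked]; rule 3 [can_delete, can_invite => cond_1]; rule 7 [role_editor, can_invite => audit_required]; rule 11 [quota_ok, role_editor => break_glass]. New: sso_linked, cond_1, audit_required, break_glass.
Round 3: rule 9 [audit_required => member_of_group]; rule 14 [sso_linked, quota_ok, token_valid => restricted_mode]. New: member_of_group, restricted_mode.
Round 4: rule 12 [member_of_group, restricted_mode => role_viewer]. New: role_viewer.
Fixed point reached. can_publish is concluded only by rule 2; rule 2 needs role_admin (never derived).

no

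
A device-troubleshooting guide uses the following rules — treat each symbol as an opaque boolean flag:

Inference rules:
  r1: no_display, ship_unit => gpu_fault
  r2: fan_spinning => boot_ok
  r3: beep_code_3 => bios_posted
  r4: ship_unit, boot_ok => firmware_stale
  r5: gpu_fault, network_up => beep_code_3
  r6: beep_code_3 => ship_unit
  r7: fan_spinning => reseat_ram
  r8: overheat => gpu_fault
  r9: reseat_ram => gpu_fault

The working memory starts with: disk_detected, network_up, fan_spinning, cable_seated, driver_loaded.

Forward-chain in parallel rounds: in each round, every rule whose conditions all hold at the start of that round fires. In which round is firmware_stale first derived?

[1] r2 [fan_spinning => boot_ok]; r7 [fan_spinning => reseat_ram]. ⇒ new: boot_ok, reseat_ram.
[2] r9 [reseat_ram => gpu_fault]. ⇒ new: gpu_fault.
[3] r5 [gpu_fault, network_up => beep_code_3]. ⇒ new: beep_code_3.
[4] r3 [beep_code_3 => bios_posted]; r6 [beep_code_3 => ship_unit]. ⇒ new: bios_posted, ship_unit.
[5] r4 [ship_unit, boot_ok => firmware_stale]. ⇒ new: firmware_stale.
firmware_stale first appears in round 5.

5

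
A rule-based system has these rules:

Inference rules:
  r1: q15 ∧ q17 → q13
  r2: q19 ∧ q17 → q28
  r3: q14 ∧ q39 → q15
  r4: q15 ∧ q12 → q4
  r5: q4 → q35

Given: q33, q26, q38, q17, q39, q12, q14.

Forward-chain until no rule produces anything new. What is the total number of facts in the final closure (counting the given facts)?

11

Round 1: r3 [q14 ∧ q39 → q15]. Adds q15.
Round 2: r1 [q15 ∧ q17 → q13]; r4 [q15 ∧ q12 → q4]. Adds q13, q4.
Round 3: r5 [q4 → q35]. Adds q35.
Closure: {q12, q13, q14, q15, q17, q26, q33, q35, q38, q39, q4} — 11 facts.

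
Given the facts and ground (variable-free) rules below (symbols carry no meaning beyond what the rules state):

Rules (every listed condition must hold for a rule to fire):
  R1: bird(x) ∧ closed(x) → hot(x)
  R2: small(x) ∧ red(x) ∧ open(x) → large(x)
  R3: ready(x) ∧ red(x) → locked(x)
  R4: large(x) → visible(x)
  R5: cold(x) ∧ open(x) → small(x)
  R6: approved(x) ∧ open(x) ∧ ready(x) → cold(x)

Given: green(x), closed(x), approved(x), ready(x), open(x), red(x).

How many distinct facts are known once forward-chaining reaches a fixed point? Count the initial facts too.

[1] R3 [ready(x) ∧ red(x) → locked(x)]; R6 [approved(x) ∧ open(x) ∧ ready(x) → cold(x)]. ⇒ new: locked(x), cold(x).
[2] R5 [cold(x) ∧ open(x) → small(x)]. ⇒ new: small(x).
[3] R2 [small(x) ∧ red(x) ∧ open(x) → large(x)]. ⇒ new: large(x).
[4] R4 [large(x) → visible(x)]. ⇒ new: visible(x).
Closure: {approved(x), closed(x), cold(x), green(x), large(x), locked(x), open(x), ready(x), red(x), small(x), visible(x)} — 11 facts.

11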